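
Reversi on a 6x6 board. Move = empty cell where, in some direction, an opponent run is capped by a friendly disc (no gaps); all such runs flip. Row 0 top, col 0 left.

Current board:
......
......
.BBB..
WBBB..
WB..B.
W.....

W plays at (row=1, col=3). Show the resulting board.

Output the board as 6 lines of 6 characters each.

Place W at (1,3); scan 8 dirs for brackets.
Dir NW: first cell '.' (not opp) -> no flip
Dir N: first cell '.' (not opp) -> no flip
Dir NE: first cell '.' (not opp) -> no flip
Dir W: first cell '.' (not opp) -> no flip
Dir E: first cell '.' (not opp) -> no flip
Dir SW: opp run (2,2) (3,1) capped by W -> flip
Dir S: opp run (2,3) (3,3), next='.' -> no flip
Dir SE: first cell '.' (not opp) -> no flip
All flips: (2,2) (3,1)

Answer: ......
...W..
.BWB..
WWBB..
WB..B.
W.....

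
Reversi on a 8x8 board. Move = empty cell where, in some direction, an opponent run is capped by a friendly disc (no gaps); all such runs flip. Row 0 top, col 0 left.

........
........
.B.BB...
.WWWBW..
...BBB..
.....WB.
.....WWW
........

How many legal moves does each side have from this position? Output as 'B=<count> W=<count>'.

-- B to move --
(2,0): no bracket -> illegal
(2,2): flips 1 -> legal
(2,5): flips 1 -> legal
(2,6): flips 1 -> legal
(3,0): flips 3 -> legal
(3,6): flips 1 -> legal
(4,0): no bracket -> illegal
(4,1): flips 2 -> legal
(4,2): flips 1 -> legal
(4,6): flips 1 -> legal
(5,4): flips 1 -> legal
(5,7): no bracket -> illegal
(6,4): no bracket -> illegal
(7,4): flips 1 -> legal
(7,5): flips 2 -> legal
(7,6): flips 1 -> legal
(7,7): flips 2 -> legal
B mobility = 13
-- W to move --
(1,0): flips 1 -> legal
(1,1): flips 1 -> legal
(1,2): flips 4 -> legal
(1,3): flips 2 -> legal
(1,4): flips 1 -> legal
(1,5): flips 1 -> legal
(2,0): no bracket -> illegal
(2,2): no bracket -> illegal
(2,5): no bracket -> illegal
(3,0): no bracket -> illegal
(3,6): no bracket -> illegal
(4,2): no bracket -> illegal
(4,6): flips 1 -> legal
(4,7): flips 1 -> legal
(5,2): no bracket -> illegal
(5,3): flips 2 -> legal
(5,4): flips 1 -> legal
(5,7): flips 1 -> legal
W mobility = 11

Answer: B=13 W=11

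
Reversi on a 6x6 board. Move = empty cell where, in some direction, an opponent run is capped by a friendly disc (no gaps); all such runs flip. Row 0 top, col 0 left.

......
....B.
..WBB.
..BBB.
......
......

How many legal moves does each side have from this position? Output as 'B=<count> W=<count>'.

-- B to move --
(1,1): flips 1 -> legal
(1,2): flips 1 -> legal
(1,3): no bracket -> illegal
(2,1): flips 1 -> legal
(3,1): no bracket -> illegal
B mobility = 3
-- W to move --
(0,3): no bracket -> illegal
(0,4): no bracket -> illegal
(0,5): no bracket -> illegal
(1,2): no bracket -> illegal
(1,3): no bracket -> illegal
(1,5): no bracket -> illegal
(2,1): no bracket -> illegal
(2,5): flips 2 -> legal
(3,1): no bracket -> illegal
(3,5): no bracket -> illegal
(4,1): no bracket -> illegal
(4,2): flips 1 -> legal
(4,3): no bracket -> illegal
(4,4): flips 1 -> legal
(4,5): no bracket -> illegal
W mobility = 3

Answer: B=3 W=3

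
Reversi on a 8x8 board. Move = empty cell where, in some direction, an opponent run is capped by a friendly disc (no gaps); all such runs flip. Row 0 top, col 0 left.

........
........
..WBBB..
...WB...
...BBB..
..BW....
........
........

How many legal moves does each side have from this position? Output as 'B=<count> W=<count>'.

-- B to move --
(1,1): flips 2 -> legal
(1,2): no bracket -> illegal
(1,3): no bracket -> illegal
(2,1): flips 1 -> legal
(3,1): no bracket -> illegal
(3,2): flips 1 -> legal
(4,2): flips 1 -> legal
(5,4): flips 1 -> legal
(6,2): flips 1 -> legal
(6,3): flips 1 -> legal
(6,4): no bracket -> illegal
B mobility = 7
-- W to move --
(1,2): no bracket -> illegal
(1,3): flips 1 -> legal
(1,4): no bracket -> illegal
(1,5): flips 1 -> legal
(1,6): no bracket -> illegal
(2,6): flips 3 -> legal
(3,2): no bracket -> illegal
(3,5): flips 2 -> legal
(3,6): no bracket -> illegal
(4,1): no bracket -> illegal
(4,2): no bracket -> illegal
(4,6): no bracket -> illegal
(5,1): flips 1 -> legal
(5,4): no bracket -> illegal
(5,5): flips 1 -> legal
(5,6): no bracket -> illegal
(6,1): no bracket -> illegal
(6,2): no bracket -> illegal
(6,3): no bracket -> illegal
W mobility = 6

Answer: B=7 W=6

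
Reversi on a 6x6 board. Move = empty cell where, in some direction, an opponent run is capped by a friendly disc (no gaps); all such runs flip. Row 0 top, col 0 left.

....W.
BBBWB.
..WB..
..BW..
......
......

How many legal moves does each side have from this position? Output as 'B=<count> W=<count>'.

Answer: B=5 W=6

Derivation:
-- B to move --
(0,2): no bracket -> illegal
(0,3): flips 1 -> legal
(0,5): no bracket -> illegal
(1,5): no bracket -> illegal
(2,1): flips 1 -> legal
(2,4): no bracket -> illegal
(3,1): no bracket -> illegal
(3,4): flips 1 -> legal
(4,2): no bracket -> illegal
(4,3): flips 1 -> legal
(4,4): flips 2 -> legal
B mobility = 5
-- W to move --
(0,0): flips 1 -> legal
(0,1): no bracket -> illegal
(0,2): flips 1 -> legal
(0,3): no bracket -> illegal
(0,5): no bracket -> illegal
(1,5): flips 1 -> legal
(2,0): no bracket -> illegal
(2,1): no bracket -> illegal
(2,4): flips 2 -> legal
(2,5): no bracket -> illegal
(3,1): flips 1 -> legal
(3,4): no bracket -> illegal
(4,1): no bracket -> illegal
(4,2): flips 1 -> legal
(4,3): no bracket -> illegal
W mobility = 6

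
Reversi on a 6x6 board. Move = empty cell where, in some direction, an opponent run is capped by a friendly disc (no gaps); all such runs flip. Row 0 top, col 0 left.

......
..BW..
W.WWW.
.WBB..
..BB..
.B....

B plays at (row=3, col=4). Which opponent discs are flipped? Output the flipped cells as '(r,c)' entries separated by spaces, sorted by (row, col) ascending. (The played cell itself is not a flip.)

Answer: (2,3)

Derivation:
Dir NW: opp run (2,3) capped by B -> flip
Dir N: opp run (2,4), next='.' -> no flip
Dir NE: first cell '.' (not opp) -> no flip
Dir W: first cell 'B' (not opp) -> no flip
Dir E: first cell '.' (not opp) -> no flip
Dir SW: first cell 'B' (not opp) -> no flip
Dir S: first cell '.' (not opp) -> no flip
Dir SE: first cell '.' (not opp) -> no flip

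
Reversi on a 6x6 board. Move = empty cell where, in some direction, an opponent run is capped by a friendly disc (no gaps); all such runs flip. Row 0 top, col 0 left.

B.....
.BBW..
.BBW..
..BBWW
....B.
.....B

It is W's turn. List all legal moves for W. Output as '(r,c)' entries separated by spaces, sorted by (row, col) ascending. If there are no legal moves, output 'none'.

Answer: (0,1) (1,0) (2,0) (3,1) (4,1) (4,3) (5,3) (5,4)

Derivation:
(0,1): flips 1 -> legal
(0,2): no bracket -> illegal
(0,3): no bracket -> illegal
(1,0): flips 2 -> legal
(2,0): flips 2 -> legal
(2,4): no bracket -> illegal
(3,0): no bracket -> illegal
(3,1): flips 3 -> legal
(4,1): flips 1 -> legal
(4,2): no bracket -> illegal
(4,3): flips 1 -> legal
(4,5): no bracket -> illegal
(5,3): flips 1 -> legal
(5,4): flips 1 -> legal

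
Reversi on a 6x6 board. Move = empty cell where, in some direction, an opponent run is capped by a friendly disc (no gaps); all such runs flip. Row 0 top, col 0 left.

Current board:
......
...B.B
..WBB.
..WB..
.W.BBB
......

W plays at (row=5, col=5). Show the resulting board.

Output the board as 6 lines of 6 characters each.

Place W at (5,5); scan 8 dirs for brackets.
Dir NW: opp run (4,4) (3,3) capped by W -> flip
Dir N: opp run (4,5), next='.' -> no flip
Dir NE: edge -> no flip
Dir W: first cell '.' (not opp) -> no flip
Dir E: edge -> no flip
Dir SW: edge -> no flip
Dir S: edge -> no flip
Dir SE: edge -> no flip
All flips: (3,3) (4,4)

Answer: ......
...B.B
..WBB.
..WW..
.W.BWB
.....W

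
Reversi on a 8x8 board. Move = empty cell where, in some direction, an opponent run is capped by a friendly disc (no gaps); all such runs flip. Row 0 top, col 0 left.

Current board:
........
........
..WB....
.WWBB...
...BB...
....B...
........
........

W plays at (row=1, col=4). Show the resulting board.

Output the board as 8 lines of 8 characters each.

Place W at (1,4); scan 8 dirs for brackets.
Dir NW: first cell '.' (not opp) -> no flip
Dir N: first cell '.' (not opp) -> no flip
Dir NE: first cell '.' (not opp) -> no flip
Dir W: first cell '.' (not opp) -> no flip
Dir E: first cell '.' (not opp) -> no flip
Dir SW: opp run (2,3) capped by W -> flip
Dir S: first cell '.' (not opp) -> no flip
Dir SE: first cell '.' (not opp) -> no flip
All flips: (2,3)

Answer: ........
....W...
..WW....
.WWBB...
...BB...
....B...
........
........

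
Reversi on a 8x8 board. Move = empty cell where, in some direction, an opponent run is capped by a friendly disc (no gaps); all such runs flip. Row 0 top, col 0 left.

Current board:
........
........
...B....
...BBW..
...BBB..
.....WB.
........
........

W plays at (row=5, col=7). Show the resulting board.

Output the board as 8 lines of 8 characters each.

Place W at (5,7); scan 8 dirs for brackets.
Dir NW: first cell '.' (not opp) -> no flip
Dir N: first cell '.' (not opp) -> no flip
Dir NE: edge -> no flip
Dir W: opp run (5,6) capped by W -> flip
Dir E: edge -> no flip
Dir SW: first cell '.' (not opp) -> no flip
Dir S: first cell '.' (not opp) -> no flip
Dir SE: edge -> no flip
All flips: (5,6)

Answer: ........
........
...B....
...BBW..
...BBB..
.....WWW
........
........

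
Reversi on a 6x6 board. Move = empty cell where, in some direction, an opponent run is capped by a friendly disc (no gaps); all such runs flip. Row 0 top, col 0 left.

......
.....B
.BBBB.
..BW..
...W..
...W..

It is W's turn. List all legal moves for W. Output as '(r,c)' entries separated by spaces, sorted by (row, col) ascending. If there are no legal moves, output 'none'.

Answer: (1,0) (1,1) (1,3) (3,1)

Derivation:
(0,4): no bracket -> illegal
(0,5): no bracket -> illegal
(1,0): flips 2 -> legal
(1,1): flips 1 -> legal
(1,2): no bracket -> illegal
(1,3): flips 1 -> legal
(1,4): no bracket -> illegal
(2,0): no bracket -> illegal
(2,5): no bracket -> illegal
(3,0): no bracket -> illegal
(3,1): flips 1 -> legal
(3,4): no bracket -> illegal
(3,5): no bracket -> illegal
(4,1): no bracket -> illegal
(4,2): no bracket -> illegal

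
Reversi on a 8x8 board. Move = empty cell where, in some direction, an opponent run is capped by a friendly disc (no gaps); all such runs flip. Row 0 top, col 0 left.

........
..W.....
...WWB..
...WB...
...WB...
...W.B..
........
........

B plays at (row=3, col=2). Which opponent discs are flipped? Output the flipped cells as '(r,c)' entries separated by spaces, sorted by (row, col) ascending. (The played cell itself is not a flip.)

Answer: (3,3)

Derivation:
Dir NW: first cell '.' (not opp) -> no flip
Dir N: first cell '.' (not opp) -> no flip
Dir NE: opp run (2,3), next='.' -> no flip
Dir W: first cell '.' (not opp) -> no flip
Dir E: opp run (3,3) capped by B -> flip
Dir SW: first cell '.' (not opp) -> no flip
Dir S: first cell '.' (not opp) -> no flip
Dir SE: opp run (4,3), next='.' -> no flip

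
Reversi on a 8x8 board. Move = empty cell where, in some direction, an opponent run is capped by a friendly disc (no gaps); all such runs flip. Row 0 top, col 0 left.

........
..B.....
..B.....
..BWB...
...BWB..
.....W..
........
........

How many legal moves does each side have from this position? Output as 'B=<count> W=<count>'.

Answer: B=4 W=7

Derivation:
-- B to move --
(2,3): flips 1 -> legal
(2,4): no bracket -> illegal
(3,5): no bracket -> illegal
(4,2): no bracket -> illegal
(4,6): no bracket -> illegal
(5,3): no bracket -> illegal
(5,4): flips 1 -> legal
(5,6): no bracket -> illegal
(6,4): no bracket -> illegal
(6,5): flips 1 -> legal
(6,6): flips 3 -> legal
B mobility = 4
-- W to move --
(0,1): no bracket -> illegal
(0,2): no bracket -> illegal
(0,3): no bracket -> illegal
(1,1): flips 1 -> legal
(1,3): no bracket -> illegal
(2,1): no bracket -> illegal
(2,3): no bracket -> illegal
(2,4): flips 1 -> legal
(2,5): no bracket -> illegal
(3,1): flips 1 -> legal
(3,5): flips 2 -> legal
(3,6): no bracket -> illegal
(4,1): no bracket -> illegal
(4,2): flips 1 -> legal
(4,6): flips 1 -> legal
(5,2): no bracket -> illegal
(5,3): flips 1 -> legal
(5,4): no bracket -> illegal
(5,6): no bracket -> illegal
W mobility = 7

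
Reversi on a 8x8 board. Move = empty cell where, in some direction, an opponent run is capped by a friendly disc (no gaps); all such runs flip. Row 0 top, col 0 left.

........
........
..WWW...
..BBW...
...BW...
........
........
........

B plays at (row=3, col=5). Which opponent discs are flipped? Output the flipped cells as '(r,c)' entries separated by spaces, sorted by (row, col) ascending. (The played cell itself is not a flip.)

Dir NW: opp run (2,4), next='.' -> no flip
Dir N: first cell '.' (not opp) -> no flip
Dir NE: first cell '.' (not opp) -> no flip
Dir W: opp run (3,4) capped by B -> flip
Dir E: first cell '.' (not opp) -> no flip
Dir SW: opp run (4,4), next='.' -> no flip
Dir S: first cell '.' (not opp) -> no flip
Dir SE: first cell '.' (not opp) -> no flip

Answer: (3,4)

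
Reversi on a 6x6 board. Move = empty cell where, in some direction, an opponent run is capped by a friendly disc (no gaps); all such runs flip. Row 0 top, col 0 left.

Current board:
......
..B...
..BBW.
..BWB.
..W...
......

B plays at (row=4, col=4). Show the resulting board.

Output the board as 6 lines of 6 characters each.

Place B at (4,4); scan 8 dirs for brackets.
Dir NW: opp run (3,3) capped by B -> flip
Dir N: first cell 'B' (not opp) -> no flip
Dir NE: first cell '.' (not opp) -> no flip
Dir W: first cell '.' (not opp) -> no flip
Dir E: first cell '.' (not opp) -> no flip
Dir SW: first cell '.' (not opp) -> no flip
Dir S: first cell '.' (not opp) -> no flip
Dir SE: first cell '.' (not opp) -> no flip
All flips: (3,3)

Answer: ......
..B...
..BBW.
..BBB.
..W.B.
......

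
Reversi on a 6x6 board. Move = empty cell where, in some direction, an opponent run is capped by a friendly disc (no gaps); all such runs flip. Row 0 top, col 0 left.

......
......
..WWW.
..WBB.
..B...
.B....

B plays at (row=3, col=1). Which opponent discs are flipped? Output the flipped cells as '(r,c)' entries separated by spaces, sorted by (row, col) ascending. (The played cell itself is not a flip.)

Answer: (3,2)

Derivation:
Dir NW: first cell '.' (not opp) -> no flip
Dir N: first cell '.' (not opp) -> no flip
Dir NE: opp run (2,2), next='.' -> no flip
Dir W: first cell '.' (not opp) -> no flip
Dir E: opp run (3,2) capped by B -> flip
Dir SW: first cell '.' (not opp) -> no flip
Dir S: first cell '.' (not opp) -> no flip
Dir SE: first cell 'B' (not opp) -> no flip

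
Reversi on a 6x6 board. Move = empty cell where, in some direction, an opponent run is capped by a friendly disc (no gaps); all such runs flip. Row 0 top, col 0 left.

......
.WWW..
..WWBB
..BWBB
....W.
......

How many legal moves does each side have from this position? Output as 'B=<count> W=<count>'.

Answer: B=7 W=6

Derivation:
-- B to move --
(0,0): no bracket -> illegal
(0,1): flips 2 -> legal
(0,2): flips 3 -> legal
(0,3): no bracket -> illegal
(0,4): no bracket -> illegal
(1,0): no bracket -> illegal
(1,4): flips 1 -> legal
(2,0): no bracket -> illegal
(2,1): flips 2 -> legal
(3,1): no bracket -> illegal
(4,2): flips 1 -> legal
(4,3): no bracket -> illegal
(4,5): no bracket -> illegal
(5,3): flips 1 -> legal
(5,4): flips 1 -> legal
(5,5): no bracket -> illegal
B mobility = 7
-- W to move --
(1,4): flips 2 -> legal
(1,5): flips 1 -> legal
(2,1): no bracket -> illegal
(3,1): flips 1 -> legal
(4,1): flips 1 -> legal
(4,2): flips 1 -> legal
(4,3): no bracket -> illegal
(4,5): flips 1 -> legal
W mobility = 6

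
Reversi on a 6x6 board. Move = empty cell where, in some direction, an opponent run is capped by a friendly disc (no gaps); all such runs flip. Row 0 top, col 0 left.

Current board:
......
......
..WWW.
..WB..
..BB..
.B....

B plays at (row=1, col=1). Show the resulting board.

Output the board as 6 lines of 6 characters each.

Place B at (1,1); scan 8 dirs for brackets.
Dir NW: first cell '.' (not opp) -> no flip
Dir N: first cell '.' (not opp) -> no flip
Dir NE: first cell '.' (not opp) -> no flip
Dir W: first cell '.' (not opp) -> no flip
Dir E: first cell '.' (not opp) -> no flip
Dir SW: first cell '.' (not opp) -> no flip
Dir S: first cell '.' (not opp) -> no flip
Dir SE: opp run (2,2) capped by B -> flip
All flips: (2,2)

Answer: ......
.B....
..BWW.
..WB..
..BB..
.B....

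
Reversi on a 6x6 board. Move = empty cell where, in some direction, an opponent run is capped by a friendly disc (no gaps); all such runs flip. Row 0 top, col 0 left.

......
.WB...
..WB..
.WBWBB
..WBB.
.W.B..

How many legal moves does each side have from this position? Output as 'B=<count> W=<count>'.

-- B to move --
(0,0): flips 3 -> legal
(0,1): no bracket -> illegal
(0,2): no bracket -> illegal
(1,0): flips 1 -> legal
(1,3): no bracket -> illegal
(2,0): flips 2 -> legal
(2,1): flips 1 -> legal
(2,4): no bracket -> illegal
(3,0): flips 1 -> legal
(4,0): no bracket -> illegal
(4,1): flips 1 -> legal
(5,0): no bracket -> illegal
(5,2): flips 1 -> legal
B mobility = 7
-- W to move --
(0,1): no bracket -> illegal
(0,2): flips 1 -> legal
(0,3): no bracket -> illegal
(1,3): flips 2 -> legal
(1,4): no bracket -> illegal
(2,1): no bracket -> illegal
(2,4): flips 1 -> legal
(2,5): no bracket -> illegal
(4,1): no bracket -> illegal
(4,5): flips 2 -> legal
(5,2): no bracket -> illegal
(5,4): no bracket -> illegal
(5,5): flips 1 -> legal
W mobility = 5

Answer: B=7 W=5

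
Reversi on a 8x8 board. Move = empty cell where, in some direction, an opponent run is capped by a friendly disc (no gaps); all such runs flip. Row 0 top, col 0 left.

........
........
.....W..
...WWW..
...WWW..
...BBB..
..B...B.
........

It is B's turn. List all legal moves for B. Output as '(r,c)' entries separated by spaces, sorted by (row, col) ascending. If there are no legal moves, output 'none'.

Answer: (1,5) (2,2) (2,3) (2,4) (2,6) (3,2) (3,6)

Derivation:
(1,4): no bracket -> illegal
(1,5): flips 3 -> legal
(1,6): no bracket -> illegal
(2,2): flips 2 -> legal
(2,3): flips 2 -> legal
(2,4): flips 2 -> legal
(2,6): flips 2 -> legal
(3,2): flips 1 -> legal
(3,6): flips 1 -> legal
(4,2): no bracket -> illegal
(4,6): no bracket -> illegal
(5,2): no bracket -> illegal
(5,6): no bracket -> illegal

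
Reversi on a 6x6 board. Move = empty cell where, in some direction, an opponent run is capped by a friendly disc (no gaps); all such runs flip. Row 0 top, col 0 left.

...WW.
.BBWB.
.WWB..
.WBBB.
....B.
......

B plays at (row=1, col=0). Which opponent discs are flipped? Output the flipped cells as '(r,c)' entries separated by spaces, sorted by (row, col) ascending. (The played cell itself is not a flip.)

Answer: (2,1)

Derivation:
Dir NW: edge -> no flip
Dir N: first cell '.' (not opp) -> no flip
Dir NE: first cell '.' (not opp) -> no flip
Dir W: edge -> no flip
Dir E: first cell 'B' (not opp) -> no flip
Dir SW: edge -> no flip
Dir S: first cell '.' (not opp) -> no flip
Dir SE: opp run (2,1) capped by B -> flip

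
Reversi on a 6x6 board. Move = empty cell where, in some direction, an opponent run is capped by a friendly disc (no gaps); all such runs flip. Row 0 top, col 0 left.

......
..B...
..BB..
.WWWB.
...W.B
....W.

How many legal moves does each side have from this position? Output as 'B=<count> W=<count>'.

Answer: B=7 W=6

Derivation:
-- B to move --
(2,0): no bracket -> illegal
(2,1): no bracket -> illegal
(2,4): no bracket -> illegal
(3,0): flips 3 -> legal
(4,0): flips 1 -> legal
(4,1): flips 1 -> legal
(4,2): flips 1 -> legal
(4,4): flips 1 -> legal
(5,2): flips 1 -> legal
(5,3): flips 2 -> legal
(5,5): no bracket -> illegal
B mobility = 7
-- W to move --
(0,1): no bracket -> illegal
(0,2): flips 2 -> legal
(0,3): no bracket -> illegal
(1,1): flips 1 -> legal
(1,3): flips 2 -> legal
(1,4): flips 1 -> legal
(2,1): no bracket -> illegal
(2,4): no bracket -> illegal
(2,5): flips 1 -> legal
(3,5): flips 1 -> legal
(4,4): no bracket -> illegal
(5,5): no bracket -> illegal
W mobility = 6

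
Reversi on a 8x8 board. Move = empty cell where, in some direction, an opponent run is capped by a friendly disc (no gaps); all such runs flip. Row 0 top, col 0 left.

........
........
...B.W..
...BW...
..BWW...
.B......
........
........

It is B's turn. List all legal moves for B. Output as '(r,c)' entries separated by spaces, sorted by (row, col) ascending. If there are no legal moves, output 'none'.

Answer: (3,5) (4,5) (5,3) (5,5)

Derivation:
(1,4): no bracket -> illegal
(1,5): no bracket -> illegal
(1,6): no bracket -> illegal
(2,4): no bracket -> illegal
(2,6): no bracket -> illegal
(3,2): no bracket -> illegal
(3,5): flips 1 -> legal
(3,6): no bracket -> illegal
(4,5): flips 3 -> legal
(5,2): no bracket -> illegal
(5,3): flips 1 -> legal
(5,4): no bracket -> illegal
(5,5): flips 1 -> legal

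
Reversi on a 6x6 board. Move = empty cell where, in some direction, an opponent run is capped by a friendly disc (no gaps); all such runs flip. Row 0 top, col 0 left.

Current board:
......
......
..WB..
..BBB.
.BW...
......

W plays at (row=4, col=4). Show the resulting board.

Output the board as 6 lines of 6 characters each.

Answer: ......
......
..WB..
..BWB.
.BW.W.
......

Derivation:
Place W at (4,4); scan 8 dirs for brackets.
Dir NW: opp run (3,3) capped by W -> flip
Dir N: opp run (3,4), next='.' -> no flip
Dir NE: first cell '.' (not opp) -> no flip
Dir W: first cell '.' (not opp) -> no flip
Dir E: first cell '.' (not opp) -> no flip
Dir SW: first cell '.' (not opp) -> no flip
Dir S: first cell '.' (not opp) -> no flip
Dir SE: first cell '.' (not opp) -> no flip
All flips: (3,3)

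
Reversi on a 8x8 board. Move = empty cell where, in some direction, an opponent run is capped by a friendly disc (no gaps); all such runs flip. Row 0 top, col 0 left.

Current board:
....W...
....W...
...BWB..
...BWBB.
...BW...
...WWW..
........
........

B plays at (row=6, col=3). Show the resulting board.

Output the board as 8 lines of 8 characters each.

Place B at (6,3); scan 8 dirs for brackets.
Dir NW: first cell '.' (not opp) -> no flip
Dir N: opp run (5,3) capped by B -> flip
Dir NE: opp run (5,4), next='.' -> no flip
Dir W: first cell '.' (not opp) -> no flip
Dir E: first cell '.' (not opp) -> no flip
Dir SW: first cell '.' (not opp) -> no flip
Dir S: first cell '.' (not opp) -> no flip
Dir SE: first cell '.' (not opp) -> no flip
All flips: (5,3)

Answer: ....W...
....W...
...BWB..
...BWBB.
...BW...
...BWW..
...B....
........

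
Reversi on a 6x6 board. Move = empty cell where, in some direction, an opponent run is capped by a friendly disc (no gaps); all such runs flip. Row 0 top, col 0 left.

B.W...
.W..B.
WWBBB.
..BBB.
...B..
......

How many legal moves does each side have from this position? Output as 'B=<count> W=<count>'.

-- B to move --
(0,1): no bracket -> illegal
(0,3): no bracket -> illegal
(1,0): flips 1 -> legal
(1,2): no bracket -> illegal
(1,3): no bracket -> illegal
(3,0): no bracket -> illegal
(3,1): no bracket -> illegal
B mobility = 1
-- W to move --
(0,1): no bracket -> illegal
(0,3): no bracket -> illegal
(0,4): no bracket -> illegal
(0,5): no bracket -> illegal
(1,0): no bracket -> illegal
(1,2): no bracket -> illegal
(1,3): no bracket -> illegal
(1,5): no bracket -> illegal
(2,5): flips 3 -> legal
(3,1): no bracket -> illegal
(3,5): no bracket -> illegal
(4,1): no bracket -> illegal
(4,2): no bracket -> illegal
(4,4): flips 2 -> legal
(4,5): no bracket -> illegal
(5,2): no bracket -> illegal
(5,3): no bracket -> illegal
(5,4): flips 2 -> legal
W mobility = 3

Answer: B=1 W=3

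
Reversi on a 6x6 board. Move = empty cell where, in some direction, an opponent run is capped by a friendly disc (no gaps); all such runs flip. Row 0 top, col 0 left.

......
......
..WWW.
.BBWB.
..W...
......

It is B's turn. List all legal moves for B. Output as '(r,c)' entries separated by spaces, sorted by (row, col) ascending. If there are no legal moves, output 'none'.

Answer: (1,2) (1,3) (1,4) (5,2) (5,3)

Derivation:
(1,1): no bracket -> illegal
(1,2): flips 2 -> legal
(1,3): flips 1 -> legal
(1,4): flips 2 -> legal
(1,5): no bracket -> illegal
(2,1): no bracket -> illegal
(2,5): no bracket -> illegal
(3,5): no bracket -> illegal
(4,1): no bracket -> illegal
(4,3): no bracket -> illegal
(4,4): no bracket -> illegal
(5,1): no bracket -> illegal
(5,2): flips 1 -> legal
(5,3): flips 1 -> legal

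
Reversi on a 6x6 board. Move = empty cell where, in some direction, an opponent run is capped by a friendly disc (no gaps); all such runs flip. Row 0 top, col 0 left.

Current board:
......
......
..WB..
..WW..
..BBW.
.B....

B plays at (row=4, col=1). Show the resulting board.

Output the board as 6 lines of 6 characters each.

Answer: ......
......
..WB..
..BW..
.BBBW.
.B....

Derivation:
Place B at (4,1); scan 8 dirs for brackets.
Dir NW: first cell '.' (not opp) -> no flip
Dir N: first cell '.' (not opp) -> no flip
Dir NE: opp run (3,2) capped by B -> flip
Dir W: first cell '.' (not opp) -> no flip
Dir E: first cell 'B' (not opp) -> no flip
Dir SW: first cell '.' (not opp) -> no flip
Dir S: first cell 'B' (not opp) -> no flip
Dir SE: first cell '.' (not opp) -> no flip
All flips: (3,2)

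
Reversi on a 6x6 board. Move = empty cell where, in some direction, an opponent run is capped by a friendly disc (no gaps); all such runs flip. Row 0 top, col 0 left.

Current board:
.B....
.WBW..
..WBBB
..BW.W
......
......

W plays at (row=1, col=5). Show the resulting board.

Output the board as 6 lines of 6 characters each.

Place W at (1,5); scan 8 dirs for brackets.
Dir NW: first cell '.' (not opp) -> no flip
Dir N: first cell '.' (not opp) -> no flip
Dir NE: edge -> no flip
Dir W: first cell '.' (not opp) -> no flip
Dir E: edge -> no flip
Dir SW: opp run (2,4) capped by W -> flip
Dir S: opp run (2,5) capped by W -> flip
Dir SE: edge -> no flip
All flips: (2,4) (2,5)

Answer: .B....
.WBW.W
..WBWW
..BW.W
......
......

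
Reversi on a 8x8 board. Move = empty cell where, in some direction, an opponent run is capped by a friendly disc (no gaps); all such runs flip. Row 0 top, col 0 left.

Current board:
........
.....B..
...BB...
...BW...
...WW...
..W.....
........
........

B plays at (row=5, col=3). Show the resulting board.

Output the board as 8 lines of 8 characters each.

Answer: ........
.....B..
...BB...
...BW...
...BW...
..WB....
........
........

Derivation:
Place B at (5,3); scan 8 dirs for brackets.
Dir NW: first cell '.' (not opp) -> no flip
Dir N: opp run (4,3) capped by B -> flip
Dir NE: opp run (4,4), next='.' -> no flip
Dir W: opp run (5,2), next='.' -> no flip
Dir E: first cell '.' (not opp) -> no flip
Dir SW: first cell '.' (not opp) -> no flip
Dir S: first cell '.' (not opp) -> no flip
Dir SE: first cell '.' (not opp) -> no flip
All flips: (4,3)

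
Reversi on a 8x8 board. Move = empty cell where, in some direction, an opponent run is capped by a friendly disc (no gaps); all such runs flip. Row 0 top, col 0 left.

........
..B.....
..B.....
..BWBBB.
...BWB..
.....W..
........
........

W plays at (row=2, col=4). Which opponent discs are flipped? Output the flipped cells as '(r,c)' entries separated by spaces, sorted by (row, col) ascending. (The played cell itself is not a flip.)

Dir NW: first cell '.' (not opp) -> no flip
Dir N: first cell '.' (not opp) -> no flip
Dir NE: first cell '.' (not opp) -> no flip
Dir W: first cell '.' (not opp) -> no flip
Dir E: first cell '.' (not opp) -> no flip
Dir SW: first cell 'W' (not opp) -> no flip
Dir S: opp run (3,4) capped by W -> flip
Dir SE: opp run (3,5), next='.' -> no flip

Answer: (3,4)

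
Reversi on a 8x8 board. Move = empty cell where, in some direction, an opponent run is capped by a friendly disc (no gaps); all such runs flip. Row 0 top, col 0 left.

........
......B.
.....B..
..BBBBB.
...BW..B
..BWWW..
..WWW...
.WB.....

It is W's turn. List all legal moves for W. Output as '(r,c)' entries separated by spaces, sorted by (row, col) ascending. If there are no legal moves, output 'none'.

Answer: (2,1) (2,2) (2,3) (2,4) (2,6) (4,1) (4,2) (5,1) (7,3)

Derivation:
(0,5): no bracket -> illegal
(0,6): no bracket -> illegal
(0,7): no bracket -> illegal
(1,4): no bracket -> illegal
(1,5): no bracket -> illegal
(1,7): no bracket -> illegal
(2,1): flips 2 -> legal
(2,2): flips 1 -> legal
(2,3): flips 2 -> legal
(2,4): flips 1 -> legal
(2,6): flips 1 -> legal
(2,7): no bracket -> illegal
(3,1): no bracket -> illegal
(3,7): no bracket -> illegal
(4,1): flips 1 -> legal
(4,2): flips 2 -> legal
(4,5): no bracket -> illegal
(4,6): no bracket -> illegal
(5,1): flips 1 -> legal
(5,6): no bracket -> illegal
(5,7): no bracket -> illegal
(6,1): no bracket -> illegal
(7,3): flips 1 -> legal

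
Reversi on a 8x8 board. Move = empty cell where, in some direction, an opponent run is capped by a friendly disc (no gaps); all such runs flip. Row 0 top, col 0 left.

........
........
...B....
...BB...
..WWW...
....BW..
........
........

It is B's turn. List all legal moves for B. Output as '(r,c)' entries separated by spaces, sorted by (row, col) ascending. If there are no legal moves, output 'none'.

Answer: (3,2) (5,1) (5,2) (5,3) (5,6) (6,6)

Derivation:
(3,1): no bracket -> illegal
(3,2): flips 1 -> legal
(3,5): no bracket -> illegal
(4,1): no bracket -> illegal
(4,5): no bracket -> illegal
(4,6): no bracket -> illegal
(5,1): flips 1 -> legal
(5,2): flips 1 -> legal
(5,3): flips 1 -> legal
(5,6): flips 1 -> legal
(6,4): no bracket -> illegal
(6,5): no bracket -> illegal
(6,6): flips 2 -> legal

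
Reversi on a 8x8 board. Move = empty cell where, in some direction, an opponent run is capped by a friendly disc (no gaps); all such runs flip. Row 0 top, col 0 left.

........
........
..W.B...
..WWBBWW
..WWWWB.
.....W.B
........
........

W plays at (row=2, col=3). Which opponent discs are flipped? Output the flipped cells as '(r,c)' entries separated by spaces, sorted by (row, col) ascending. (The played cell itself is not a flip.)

Dir NW: first cell '.' (not opp) -> no flip
Dir N: first cell '.' (not opp) -> no flip
Dir NE: first cell '.' (not opp) -> no flip
Dir W: first cell 'W' (not opp) -> no flip
Dir E: opp run (2,4), next='.' -> no flip
Dir SW: first cell 'W' (not opp) -> no flip
Dir S: first cell 'W' (not opp) -> no flip
Dir SE: opp run (3,4) capped by W -> flip

Answer: (3,4)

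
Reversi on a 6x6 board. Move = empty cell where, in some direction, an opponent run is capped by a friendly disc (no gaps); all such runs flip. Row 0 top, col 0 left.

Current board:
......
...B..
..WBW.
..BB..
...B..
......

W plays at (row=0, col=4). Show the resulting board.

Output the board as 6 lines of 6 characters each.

Answer: ....W.
...W..
..WBW.
..BB..
...B..
......

Derivation:
Place W at (0,4); scan 8 dirs for brackets.
Dir NW: edge -> no flip
Dir N: edge -> no flip
Dir NE: edge -> no flip
Dir W: first cell '.' (not opp) -> no flip
Dir E: first cell '.' (not opp) -> no flip
Dir SW: opp run (1,3) capped by W -> flip
Dir S: first cell '.' (not opp) -> no flip
Dir SE: first cell '.' (not opp) -> no flip
All flips: (1,3)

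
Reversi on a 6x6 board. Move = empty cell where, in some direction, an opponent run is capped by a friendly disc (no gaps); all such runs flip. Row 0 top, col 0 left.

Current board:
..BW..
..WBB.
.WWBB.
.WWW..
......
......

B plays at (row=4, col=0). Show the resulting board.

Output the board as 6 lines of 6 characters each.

Place B at (4,0); scan 8 dirs for brackets.
Dir NW: edge -> no flip
Dir N: first cell '.' (not opp) -> no flip
Dir NE: opp run (3,1) (2,2) capped by B -> flip
Dir W: edge -> no flip
Dir E: first cell '.' (not opp) -> no flip
Dir SW: edge -> no flip
Dir S: first cell '.' (not opp) -> no flip
Dir SE: first cell '.' (not opp) -> no flip
All flips: (2,2) (3,1)

Answer: ..BW..
..WBB.
.WBBB.
.BWW..
B.....
......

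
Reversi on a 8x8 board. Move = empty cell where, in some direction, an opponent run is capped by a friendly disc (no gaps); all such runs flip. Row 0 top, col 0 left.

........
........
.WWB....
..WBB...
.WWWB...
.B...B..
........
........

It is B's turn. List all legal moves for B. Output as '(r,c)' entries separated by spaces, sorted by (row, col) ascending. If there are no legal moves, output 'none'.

Answer: (1,1) (2,0) (3,1) (4,0) (5,0) (5,2) (5,3)

Derivation:
(1,0): no bracket -> illegal
(1,1): flips 1 -> legal
(1,2): no bracket -> illegal
(1,3): no bracket -> illegal
(2,0): flips 2 -> legal
(3,0): no bracket -> illegal
(3,1): flips 2 -> legal
(4,0): flips 3 -> legal
(5,0): flips 2 -> legal
(5,2): flips 1 -> legal
(5,3): flips 1 -> legal
(5,4): no bracket -> illegal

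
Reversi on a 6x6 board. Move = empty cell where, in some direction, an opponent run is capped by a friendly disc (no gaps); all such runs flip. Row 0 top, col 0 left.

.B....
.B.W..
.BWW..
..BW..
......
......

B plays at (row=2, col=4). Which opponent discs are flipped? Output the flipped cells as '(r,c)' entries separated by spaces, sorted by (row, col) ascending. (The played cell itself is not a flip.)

Answer: (2,2) (2,3)

Derivation:
Dir NW: opp run (1,3), next='.' -> no flip
Dir N: first cell '.' (not opp) -> no flip
Dir NE: first cell '.' (not opp) -> no flip
Dir W: opp run (2,3) (2,2) capped by B -> flip
Dir E: first cell '.' (not opp) -> no flip
Dir SW: opp run (3,3), next='.' -> no flip
Dir S: first cell '.' (not opp) -> no flip
Dir SE: first cell '.' (not opp) -> no flip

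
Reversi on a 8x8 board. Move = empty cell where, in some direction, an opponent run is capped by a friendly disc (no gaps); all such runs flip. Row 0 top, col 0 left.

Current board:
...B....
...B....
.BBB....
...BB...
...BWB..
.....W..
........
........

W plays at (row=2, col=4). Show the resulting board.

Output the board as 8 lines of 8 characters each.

Answer: ...B....
...B....
.BBBW...
...BW...
...BWB..
.....W..
........
........

Derivation:
Place W at (2,4); scan 8 dirs for brackets.
Dir NW: opp run (1,3), next='.' -> no flip
Dir N: first cell '.' (not opp) -> no flip
Dir NE: first cell '.' (not opp) -> no flip
Dir W: opp run (2,3) (2,2) (2,1), next='.' -> no flip
Dir E: first cell '.' (not opp) -> no flip
Dir SW: opp run (3,3), next='.' -> no flip
Dir S: opp run (3,4) capped by W -> flip
Dir SE: first cell '.' (not opp) -> no flip
All flips: (3,4)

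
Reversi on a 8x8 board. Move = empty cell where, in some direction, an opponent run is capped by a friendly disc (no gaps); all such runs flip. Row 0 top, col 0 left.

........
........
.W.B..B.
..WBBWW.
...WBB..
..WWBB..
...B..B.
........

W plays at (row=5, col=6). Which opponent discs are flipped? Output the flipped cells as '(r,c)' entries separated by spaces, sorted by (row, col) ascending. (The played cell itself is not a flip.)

Dir NW: opp run (4,5) (3,4) (2,3), next='.' -> no flip
Dir N: first cell '.' (not opp) -> no flip
Dir NE: first cell '.' (not opp) -> no flip
Dir W: opp run (5,5) (5,4) capped by W -> flip
Dir E: first cell '.' (not opp) -> no flip
Dir SW: first cell '.' (not opp) -> no flip
Dir S: opp run (6,6), next='.' -> no flip
Dir SE: first cell '.' (not opp) -> no flip

Answer: (5,4) (5,5)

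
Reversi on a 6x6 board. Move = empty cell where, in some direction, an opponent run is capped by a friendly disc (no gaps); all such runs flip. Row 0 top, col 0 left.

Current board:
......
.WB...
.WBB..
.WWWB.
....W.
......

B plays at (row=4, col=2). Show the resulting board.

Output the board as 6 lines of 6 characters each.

Answer: ......
.WB...
.WBB..
.WBWB.
..B.W.
......

Derivation:
Place B at (4,2); scan 8 dirs for brackets.
Dir NW: opp run (3,1), next='.' -> no flip
Dir N: opp run (3,2) capped by B -> flip
Dir NE: opp run (3,3), next='.' -> no flip
Dir W: first cell '.' (not opp) -> no flip
Dir E: first cell '.' (not opp) -> no flip
Dir SW: first cell '.' (not opp) -> no flip
Dir S: first cell '.' (not opp) -> no flip
Dir SE: first cell '.' (not opp) -> no flip
All flips: (3,2)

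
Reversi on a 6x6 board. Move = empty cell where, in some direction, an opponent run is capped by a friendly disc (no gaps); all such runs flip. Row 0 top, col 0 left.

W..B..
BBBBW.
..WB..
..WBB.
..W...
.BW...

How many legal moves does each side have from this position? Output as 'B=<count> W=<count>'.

Answer: B=7 W=7

Derivation:
-- B to move --
(0,1): no bracket -> illegal
(0,4): no bracket -> illegal
(0,5): flips 1 -> legal
(1,5): flips 1 -> legal
(2,1): flips 1 -> legal
(2,4): no bracket -> illegal
(2,5): flips 1 -> legal
(3,1): flips 2 -> legal
(4,1): flips 1 -> legal
(4,3): no bracket -> illegal
(5,3): flips 1 -> legal
B mobility = 7
-- W to move --
(0,1): no bracket -> illegal
(0,2): flips 1 -> legal
(0,4): flips 1 -> legal
(2,0): flips 1 -> legal
(2,1): no bracket -> illegal
(2,4): flips 2 -> legal
(2,5): no bracket -> illegal
(3,5): flips 2 -> legal
(4,0): no bracket -> illegal
(4,1): no bracket -> illegal
(4,3): no bracket -> illegal
(4,4): flips 1 -> legal
(4,5): no bracket -> illegal
(5,0): flips 1 -> legal
W mobility = 7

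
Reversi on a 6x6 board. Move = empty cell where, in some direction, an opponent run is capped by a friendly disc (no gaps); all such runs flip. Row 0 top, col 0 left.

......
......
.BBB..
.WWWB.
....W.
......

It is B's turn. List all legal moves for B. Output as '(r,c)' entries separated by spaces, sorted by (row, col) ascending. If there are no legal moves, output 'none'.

(2,0): no bracket -> illegal
(2,4): no bracket -> illegal
(3,0): flips 3 -> legal
(3,5): no bracket -> illegal
(4,0): flips 1 -> legal
(4,1): flips 2 -> legal
(4,2): flips 1 -> legal
(4,3): flips 2 -> legal
(4,5): no bracket -> illegal
(5,3): no bracket -> illegal
(5,4): flips 1 -> legal
(5,5): flips 2 -> legal

Answer: (3,0) (4,0) (4,1) (4,2) (4,3) (5,4) (5,5)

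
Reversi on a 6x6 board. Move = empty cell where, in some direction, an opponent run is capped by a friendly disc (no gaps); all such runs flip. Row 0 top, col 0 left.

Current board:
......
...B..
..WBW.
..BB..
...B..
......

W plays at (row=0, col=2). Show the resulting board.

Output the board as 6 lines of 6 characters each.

Place W at (0,2); scan 8 dirs for brackets.
Dir NW: edge -> no flip
Dir N: edge -> no flip
Dir NE: edge -> no flip
Dir W: first cell '.' (not opp) -> no flip
Dir E: first cell '.' (not opp) -> no flip
Dir SW: first cell '.' (not opp) -> no flip
Dir S: first cell '.' (not opp) -> no flip
Dir SE: opp run (1,3) capped by W -> flip
All flips: (1,3)

Answer: ..W...
...W..
..WBW.
..BB..
...B..
......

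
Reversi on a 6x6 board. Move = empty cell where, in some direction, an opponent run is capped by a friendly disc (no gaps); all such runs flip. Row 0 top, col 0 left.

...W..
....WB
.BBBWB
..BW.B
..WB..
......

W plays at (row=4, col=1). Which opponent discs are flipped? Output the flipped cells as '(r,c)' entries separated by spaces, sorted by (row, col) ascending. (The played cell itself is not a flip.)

Answer: (2,3) (3,2)

Derivation:
Dir NW: first cell '.' (not opp) -> no flip
Dir N: first cell '.' (not opp) -> no flip
Dir NE: opp run (3,2) (2,3) capped by W -> flip
Dir W: first cell '.' (not opp) -> no flip
Dir E: first cell 'W' (not opp) -> no flip
Dir SW: first cell '.' (not opp) -> no flip
Dir S: first cell '.' (not opp) -> no flip
Dir SE: first cell '.' (not opp) -> no flip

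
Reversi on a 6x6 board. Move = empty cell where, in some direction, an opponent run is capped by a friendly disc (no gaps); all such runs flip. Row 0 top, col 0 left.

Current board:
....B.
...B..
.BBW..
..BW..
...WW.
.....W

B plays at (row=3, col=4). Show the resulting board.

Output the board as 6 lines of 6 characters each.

Answer: ....B.
...B..
.BBW..
..BBB.
...WW.
.....W

Derivation:
Place B at (3,4); scan 8 dirs for brackets.
Dir NW: opp run (2,3), next='.' -> no flip
Dir N: first cell '.' (not opp) -> no flip
Dir NE: first cell '.' (not opp) -> no flip
Dir W: opp run (3,3) capped by B -> flip
Dir E: first cell '.' (not opp) -> no flip
Dir SW: opp run (4,3), next='.' -> no flip
Dir S: opp run (4,4), next='.' -> no flip
Dir SE: first cell '.' (not opp) -> no flip
All flips: (3,3)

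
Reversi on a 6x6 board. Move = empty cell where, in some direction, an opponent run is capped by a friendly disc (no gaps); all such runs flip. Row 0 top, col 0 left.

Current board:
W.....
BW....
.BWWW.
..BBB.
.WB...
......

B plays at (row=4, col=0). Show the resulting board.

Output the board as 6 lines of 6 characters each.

Answer: W.....
BW....
.BWWW.
..BBB.
BBB...
......

Derivation:
Place B at (4,0); scan 8 dirs for brackets.
Dir NW: edge -> no flip
Dir N: first cell '.' (not opp) -> no flip
Dir NE: first cell '.' (not opp) -> no flip
Dir W: edge -> no flip
Dir E: opp run (4,1) capped by B -> flip
Dir SW: edge -> no flip
Dir S: first cell '.' (not opp) -> no flip
Dir SE: first cell '.' (not opp) -> no flip
All flips: (4,1)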